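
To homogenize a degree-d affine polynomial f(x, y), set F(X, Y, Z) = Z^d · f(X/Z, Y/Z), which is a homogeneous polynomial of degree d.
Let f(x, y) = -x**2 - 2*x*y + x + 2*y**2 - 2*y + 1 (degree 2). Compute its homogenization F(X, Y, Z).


F(X, Y, Z) = -X**2 - 2*X*Y + X*Z + 2*Y**2 - 2*Y*Z + Z**2

deg(f) = 2.
Substitute x = X/Z, y = Y/Z into f, then multiply by Z^2.
  monomial -1·x^2·y^0 ↦ -1·X^2·Y^0·Z^0.
  monomial -2·x^1·y^1 ↦ -2·X^1·Y^1·Z^0.
  monomial 1·x^1·y^0 ↦ 1·X^1·Y^0·Z^1.
  monomial 2·x^0·y^2 ↦ 2·X^0·Y^2·Z^0.
  monomial -2·x^0·y^1 ↦ -2·X^0·Y^1·Z^1.
  monomial 1·x^0·y^0 ↦ 1·X^0·Y^0·Z^2.
Collecting: F(X, Y, Z) = -X**2 - 2*X*Y + X*Z + 2*Y**2 - 2*Y*Z + Z**2.


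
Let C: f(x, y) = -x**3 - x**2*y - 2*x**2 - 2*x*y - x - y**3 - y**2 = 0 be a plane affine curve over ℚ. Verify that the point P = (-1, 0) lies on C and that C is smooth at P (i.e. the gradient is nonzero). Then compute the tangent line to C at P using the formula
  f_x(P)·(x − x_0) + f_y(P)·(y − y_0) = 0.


Tangent line at P: y = 0.

Step 1: f(-1, 0) = 0, so P lies on C.
Step 2: partial derivatives
  f_x(x, y) = -3*x**2 - 2*x*y - 4*x - 2*y - 1, f_y(x, y) = -x**2 - 2*x - 3*y**2 - 2*y.
  f_x(P) = 0, f_y(P) = 1 (gradient nonzero, so P is smooth).
Step 3: tangent line at P: 0·(x − -1) + 1·(y − 0) = 0.
Expanding: y = 0.


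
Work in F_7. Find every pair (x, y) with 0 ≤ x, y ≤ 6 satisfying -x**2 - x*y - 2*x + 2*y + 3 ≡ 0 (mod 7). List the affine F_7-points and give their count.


Affine F_7-points: {(0, 2), (1, 0), (3, 2), (4, 0), (5, 1), (6, 1)}; count = 6.

For each of the 49 pairs (x, y) ∈ F_7², evaluate f(x, y) mod 7. Record the zeros.
  x = 0: [0↦3, 1↦5, 2↦0, 3↦2, 4↦4, 5↦6, 6↦1]  zeros at y ∈ {2}
  x = 1: [0↦0, 1↦1, 2↦2, 3↦3, 4↦4, 5↦5, 6↦6]  zeros at y ∈ {0}
  x = 2: [0↦2, 1↦2, 2↦2, 3↦2, 4↦2, 5↦2, 6↦2]  zeros at y ∈ ∅
  x = 3: [0↦2, 1↦1, 2↦0, 3↦6, 4↦5, 5↦4, 6↦3]  zeros at y ∈ {2}
  x = 4: [0↦0, 1↦5, 2↦3, 3↦1, 4↦6, 5↦4, 6↦2]  zeros at y ∈ {0}
  x = 5: [0↦3, 1↦0, 2↦4, 3↦1, 4↦5, 5↦2, 6↦6]  zeros at y ∈ {1}
  x = 6: [0↦4, 1↦0, 2↦3, 3↦6, 4↦2, 5↦5, 6↦1]  zeros at y ∈ {1}
Collecting zeros: affine points = {(0, 2), (1, 0), (3, 2), (4, 0), (5, 1), (6, 1)}.
Total count |C(F_7)_aff| = 6.


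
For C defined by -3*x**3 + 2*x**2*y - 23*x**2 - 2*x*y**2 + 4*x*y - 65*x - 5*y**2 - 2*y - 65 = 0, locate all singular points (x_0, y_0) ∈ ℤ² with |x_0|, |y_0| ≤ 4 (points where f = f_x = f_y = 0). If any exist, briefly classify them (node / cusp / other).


Singular points: {(-3, -2)}; classification: cusp.

Compute partial derivatives:
  f_x = -9*x**2 + 4*x*y - 46*x - 2*y**2 + 4*y - 65.
  f_y = 2*x**2 - 4*x*y + 4*x - 10*y - 2.
Scan x_0 ∈ {−4, ..., 4}. For each x_0, f_y(x_0, y) is a polynomial in y; find its integer roots y ∈ {−4, ..., 4}, then test f_x and f at those candidates.
  x = -4: f_y(-4, y) = 6*y + 14; no integer root y with |y| ≤ 4.
  x = -3: f_y(-3, y) = 2*y + 4; vanishes at y ∈ {-2}. (-3, -2): f_x = 0, f = 0 — SINGULAR.
  x = -2: f_y(-2, y) = -2*y - 2; vanishes at y ∈ {-1}. (-2, -1): f_x = -7 ≠ 0.
  x = -1: f_y(-1, y) = -6*y - 4; no integer root y with |y| ≤ 4.
  x = 0: f_y(0, y) = -10*y - 2; no integer root y with |y| ≤ 4.
  x = 1: f_y(1, y) = 4 - 14*y; no integer root y with |y| ≤ 4.
  x = 2: f_y(2, y) = 14 - 18*y; no integer root y with |y| ≤ 4.
  x = 3: f_y(3, y) = 28 - 22*y; no integer root y with |y| ≤ 4.
  x = 4: f_y(4, y) = 46 - 26*y; no integer root y with |y| ≤ 4.
Only singular point on the grid: (-3, -2).
Classify: substitute x = -3 + u, y = -2 + v and expand: f = -3*u**3 + 2*u**2*v - 2*u*v**2 + v**2.
No constant or linear terms (consistent with a singular point). Quadratic part: v**2. Cubic part: -3*u**3 + 2*u**2*v - 2*u*v**2.
The quadratic part v**2 is a perfect square, so there is a single (double) tangent line v = 0, i.e. y = -2. Restricting the cubic part to that line (v = 0) leaves -3*u**3 ≠ 0, so f is not divisible by v and the branch is v² ≈ 3*u**3 to lowest order — this is a cusp.
Classification: cusp.


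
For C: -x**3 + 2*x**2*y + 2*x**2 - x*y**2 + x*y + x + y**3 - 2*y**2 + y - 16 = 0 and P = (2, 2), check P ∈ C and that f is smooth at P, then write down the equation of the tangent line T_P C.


Tangent line at P: 11*x + 7*y - 36 = 0.

Step 1: f(2, 2) = 0, so P lies on C.
Step 2: partial derivatives
  f_x(x, y) = -3*x**2 + 4*x*y + 4*x - y**2 + y + 1, f_y(x, y) = 2*x**2 - 2*x*y + x + 3*y**2 - 4*y + 1.
  f_x(P) = 11, f_y(P) = 7 (gradient nonzero, so P is smooth).
Step 3: tangent line at P: 11·(x − 2) + 7·(y − 2) = 0.
Expanding: 11*x + 7*y - 36 = 0.


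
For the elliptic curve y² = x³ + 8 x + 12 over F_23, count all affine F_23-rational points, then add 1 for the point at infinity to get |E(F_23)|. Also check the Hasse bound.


Affine points = {(0, 9), (0, 14), (2, 6), (2, 17), (4, 4), (4, 19), (5, 4), (5, 19), (6, 0), (8, 6), (8, 17), (9, 10), (9, 13), (13, 6), (13, 17), (14, 4), (14, 19), (16, 2), (16, 21), (17, 1), (17, 22), (18, 10), (18, 13), (19, 10), (19, 13), (22, 7), (22, 16)}; affine count = 27; |E(F_23)| = 28.

Discriminant check: Δ ∝ 4a³ + 27b² = 4·8³ + 27·12² = 4·512 + 27·144 ≡ 2 (mod 23). Nonzero ⇒ E is nonsingular.
For each x ∈ F_23, compute rhs = x³ + 8·x + 12 mod 23, then count y ∈ F_23 with y² ≡ rhs.
  x = 0: rhs = 12, matching y values: 9, 14 (2 points).
  x = 1: rhs = 21, matching y values: none (0 points).
  x = 2: rhs = 13, matching y values: 6, 17 (2 points).
  x = 3: rhs = 17, matching y values: none (0 points).
  x = 4: rhs = 16, matching y values: 4, 19 (2 points).
  x = 5: rhs = 16, matching y values: 4, 19 (2 points).
  x = 6: rhs = 0, matching y values: 0 (1 points).
  x = 7: rhs = 20, matching y values: none (0 points).
  x = 8: rhs = 13, matching y values: 6, 17 (2 points).
  x = 9: rhs = 8, matching y values: 10, 13 (2 points).
  x = 10: rhs = 11, matching y values: none (0 points).
  x = 11: rhs = 5, matching y values: none (0 points).
  x = 12: rhs = 19, matching y values: none (0 points).
  x = 13: rhs = 13, matching y values: 6, 17 (2 points).
  x = 14: rhs = 16, matching y values: 4, 19 (2 points).
  x = 15: rhs = 11, matching y values: none (0 points).
  x = 16: rhs = 4, matching y values: 2, 21 (2 points).
  x = 17: rhs = 1, matching y values: 1, 22 (2 points).
  x = 18: rhs = 8, matching y values: 10, 13 (2 points).
  x = 19: rhs = 8, matching y values: 10, 13 (2 points).
  x = 20: rhs = 7, matching y values: none (0 points).
  x = 21: rhs = 11, matching y values: none (0 points).
  x = 22: rhs = 3, matching y values: 7, 16 (2 points).
Total affine count: 27.
Full point count |E(F_23)| = 27 + 1 = 28.
Hasse bound: |28 − (23+1)| = |4| = 4 ≤ 2√23 ≈ 9.5917 ✓.


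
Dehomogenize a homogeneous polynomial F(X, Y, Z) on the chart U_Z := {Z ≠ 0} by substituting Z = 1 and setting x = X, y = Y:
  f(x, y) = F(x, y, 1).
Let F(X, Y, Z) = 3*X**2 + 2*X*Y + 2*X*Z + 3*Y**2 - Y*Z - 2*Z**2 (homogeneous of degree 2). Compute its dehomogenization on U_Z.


f(x, y) = 3*x**2 + 2*x*y + 2*x + 3*y**2 - y - 2

On U_Z we set Z = 1. Each monomial c·X^i·Y^j·Z^k in F becomes c·x^i·y^j·1^k = c·x^i·y^j.
Substituting Z = 1: F(X, Y, 1) = 3*x**2 + 2*x*y + 2*x + 3*y**2 - y - 2.
Note: deg(f) ≤ deg(F) = 2; strict inequality happens when F is divisible by Z (lost terms).


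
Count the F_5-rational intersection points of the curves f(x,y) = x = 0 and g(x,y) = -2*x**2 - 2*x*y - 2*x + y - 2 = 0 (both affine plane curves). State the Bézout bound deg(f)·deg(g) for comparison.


Common zeros: {(0, 2)}; count = 1; Bézout bound = 2.

deg(f) = 1, deg(g) = 2, so Bézout bound = 2.
Scan x ∈ F_5. For each x, list the y ∈ F_5 with f(x, y) ≡ 0 and those with g(x, y) ≡ 0 (mod 5); the common zeros in that column are the intersection.
  x = 0: f ≡ 0 at y ∈ {0, 1, 2, 3, 4}; g ≡ 0 at y ∈ {2}; common: {2}.
  x = 1: f ≡ 0 at y ∈ ∅; g ≡ 0 at y ∈ {4}; common: ∅.
  x = 2: f ≡ 0 at y ∈ ∅; g ≡ 0 at y ∈ {2}; common: ∅.
  x = 3: f ≡ 0 at y ∈ ∅; g ≡ 0 at y ∈ ∅; common: ∅.
  x = 4: f ≡ 0 at y ∈ ∅; g ≡ 0 at y ∈ {4}; common: ∅.
Collecting: common zeros = {(0, 2)}, so the count is 1.
Comparison with the Bézout bound: 1 ≤ 2 = deg(f)·deg(g), as expected for curves with no common component (the affine F_5-count falls short of the bound because intersections may lie at infinity, over extension fields, or carry multiplicity).


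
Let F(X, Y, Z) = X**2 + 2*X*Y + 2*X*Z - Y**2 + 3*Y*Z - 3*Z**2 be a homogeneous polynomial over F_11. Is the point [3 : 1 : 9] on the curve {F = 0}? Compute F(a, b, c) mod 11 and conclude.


F(3,1,9) ≡ 6 (mod 11); P is NOT on the curve.

Evaluate F(3, 1, 9) term-by-term (mod 11).
  X**2 ↦ 1·9·1·1 = 9
  2*X*Y ↦ 2·3·1·1 = 6
  2*X*Z ↦ 2·3·1·9 = 54
  -Y**2 ↦ -1·1·1·1 = -1
  3*Y*Z ↦ 3·1·1·9 = 27
  -3*Z**2 ↦ -3·1·1·81 = -243
Sum: F(3, 1, 9) = (9) + (6) + (54) + (-1) + (27) + (-243) = -148.
Reducing mod 11: -148 ≡ 6 (mod 11).
Since F(a, b, c) ≡ 6 ≠ 0 (mod 11), P does NOT lie on the curve.


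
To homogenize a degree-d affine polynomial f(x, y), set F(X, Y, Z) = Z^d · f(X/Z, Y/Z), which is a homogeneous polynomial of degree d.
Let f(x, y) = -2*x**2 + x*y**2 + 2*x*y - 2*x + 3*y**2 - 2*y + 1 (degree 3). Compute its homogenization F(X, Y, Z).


F(X, Y, Z) = -2*X**2*Z + X*Y**2 + 2*X*Y*Z - 2*X*Z**2 + 3*Y**2*Z - 2*Y*Z**2 + Z**3

deg(f) = 3.
Substitute x = X/Z, y = Y/Z into f, then multiply by Z^3.
  monomial -2·x^2·y^0 ↦ -2·X^2·Y^0·Z^1.
  monomial 1·x^1·y^2 ↦ 1·X^1·Y^2·Z^0.
  monomial 2·x^1·y^1 ↦ 2·X^1·Y^1·Z^1.
  monomial -2·x^1·y^0 ↦ -2·X^1·Y^0·Z^2.
  monomial 3·x^0·y^2 ↦ 3·X^0·Y^2·Z^1.
  monomial -2·x^0·y^1 ↦ -2·X^0·Y^1·Z^2.
  monomial 1·x^0·y^0 ↦ 1·X^0·Y^0·Z^3.
Collecting: F(X, Y, Z) = -2*X**2*Z + X*Y**2 + 2*X*Y*Z - 2*X*Z**2 + 3*Y**2*Z - 2*Y*Z**2 + Z**3.


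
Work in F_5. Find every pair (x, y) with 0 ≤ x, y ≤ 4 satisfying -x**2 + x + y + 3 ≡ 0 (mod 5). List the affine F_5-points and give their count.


Affine F_5-points: {(0, 2), (1, 2), (2, 4), (3, 3), (4, 4)}; count = 5.

For each of the 25 pairs (x, y) ∈ F_5², evaluate f(x, y) mod 5. Record the zeros.
  x = 0: [0↦3, 1↦4, 2↦0, 3↦1, 4↦2]  zeros at y ∈ {2}
  x = 1: [0↦3, 1↦4, 2↦0, 3↦1, 4↦2]  zeros at y ∈ {2}
  x = 2: [0↦1, 1↦2, 2↦3, 3↦4, 4↦0]  zeros at y ∈ {4}
  x = 3: [0↦2, 1↦3, 2↦4, 3↦0, 4↦1]  zeros at y ∈ {3}
  x = 4: [0↦1, 1↦2, 2↦3, 3↦4, 4↦0]  zeros at y ∈ {4}
Collecting zeros: affine points = {(0, 2), (1, 2), (2, 4), (3, 3), (4, 4)}.
Total count |C(F_5)_aff| = 5.


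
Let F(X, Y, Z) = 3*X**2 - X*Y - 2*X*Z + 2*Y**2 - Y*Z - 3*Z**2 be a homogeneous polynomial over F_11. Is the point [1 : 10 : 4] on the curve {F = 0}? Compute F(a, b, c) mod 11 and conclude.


F(1,10,4) ≡ 9 (mod 11); P is NOT on the curve.

Evaluate F(1, 10, 4) term-by-term (mod 11).
  3*X**2 ↦ 3·1·1·1 = 3
  -X*Y ↦ -1·1·10·1 = -10
  -2*X*Z ↦ -2·1·1·4 = -8
  2*Y**2 ↦ 2·1·100·1 = 200
  -Y*Z ↦ -1·1·10·4 = -40
  -3*Z**2 ↦ -3·1·1·16 = -48
Sum: F(1, 10, 4) = (3) + (-10) + (-8) + (200) + (-40) + (-48) = 97.
Reducing mod 11: 97 ≡ 9 (mod 11).
Since F(a, b, c) ≡ 9 ≠ 0 (mod 11), P does NOT lie on the curve.


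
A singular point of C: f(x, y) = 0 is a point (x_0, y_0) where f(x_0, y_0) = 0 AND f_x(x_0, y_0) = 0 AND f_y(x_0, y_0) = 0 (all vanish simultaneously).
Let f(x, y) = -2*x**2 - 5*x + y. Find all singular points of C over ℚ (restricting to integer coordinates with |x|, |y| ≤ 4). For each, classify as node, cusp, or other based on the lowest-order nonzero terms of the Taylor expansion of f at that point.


No singular points in the scanned grid; C is smooth there.

Compute partial derivatives:
  f_x = -4*x - 5.
  f_y = 1.
f_y = 1 is a nonzero constant, so f_y never vanishes: no point (x, y) can satisfy f = f_x = f_y = 0. In particular no (x, y) ∈ {−4, ..., 4}² is singular; the curve is smooth.


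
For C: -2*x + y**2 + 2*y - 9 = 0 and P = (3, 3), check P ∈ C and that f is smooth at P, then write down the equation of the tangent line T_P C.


Tangent line at P: -2*x + 8*y - 18 = 0.

Step 1: f(3, 3) = 0, so P lies on C.
Step 2: partial derivatives
  f_x(x, y) = -2, f_y(x, y) = 2*y + 2.
  f_x(P) = -2, f_y(P) = 8 (gradient nonzero, so P is smooth).
Step 3: tangent line at P: -2·(x − 3) + 8·(y − 3) = 0.
Expanding: -2*x + 8*y - 18 = 0.


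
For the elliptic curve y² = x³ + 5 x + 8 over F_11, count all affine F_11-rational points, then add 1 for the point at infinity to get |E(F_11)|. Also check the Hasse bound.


Affine points = {(1, 5), (1, 6), (2, 2), (2, 9), (4, 2), (4, 9), (5, 2), (5, 9), (6, 1), (6, 10), (7, 1), (7, 10), (9, 1), (9, 10)}; affine count = 14; |E(F_11)| = 15.

Discriminant check: Δ ∝ 4a³ + 27b² = 4·5³ + 27·8² = 4·125 + 27·64 ≡ 6 (mod 11). Nonzero ⇒ E is nonsingular.
For each x ∈ F_11, compute rhs = x³ + 5·x + 8 mod 11, then count y ∈ F_11 with y² ≡ rhs.
  x = 0: rhs = 8, matching y values: none (0 points).
  x = 1: rhs = 3, matching y values: 5, 6 (2 points).
  x = 2: rhs = 4, matching y values: 2, 9 (2 points).
  x = 3: rhs = 6, matching y values: none (0 points).
  x = 4: rhs = 4, matching y values: 2, 9 (2 points).
  x = 5: rhs = 4, matching y values: 2, 9 (2 points).
  x = 6: rhs = 1, matching y values: 1, 10 (2 points).
  x = 7: rhs = 1, matching y values: 1, 10 (2 points).
  x = 8: rhs = 10, matching y values: none (0 points).
  x = 9: rhs = 1, matching y values: 1, 10 (2 points).
  x = 10: rhs = 2, matching y values: none (0 points).
Total affine count: 14.
Full point count |E(F_11)| = 14 + 1 = 15.
Hasse bound: |15 − (11+1)| = |3| = 3 ≤ 2√11 ≈ 6.6332 ✓.


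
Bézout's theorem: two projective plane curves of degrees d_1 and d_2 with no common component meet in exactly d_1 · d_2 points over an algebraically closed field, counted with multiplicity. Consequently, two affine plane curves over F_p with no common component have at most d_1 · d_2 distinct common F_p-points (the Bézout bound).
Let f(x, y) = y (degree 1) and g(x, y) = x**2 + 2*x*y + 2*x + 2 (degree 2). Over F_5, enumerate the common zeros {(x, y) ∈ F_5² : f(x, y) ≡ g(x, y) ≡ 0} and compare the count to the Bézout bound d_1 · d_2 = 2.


Common zeros: {(1, 0), (2, 0)}; count = 2; Bézout bound = 2.

deg(f) = 1, deg(g) = 2, so Bézout bound = 2.
Scan x ∈ F_5. For each x, list the y ∈ F_5 with f(x, y) ≡ 0 and those with g(x, y) ≡ 0 (mod 5); the common zeros in that column are the intersection.
  x = 0: f ≡ 0 at y ∈ {0}; g ≡ 0 at y ∈ ∅; common: ∅.
  x = 1: f ≡ 0 at y ∈ {0}; g ≡ 0 at y ∈ {0}; common: {0}.
  x = 2: f ≡ 0 at y ∈ {0}; g ≡ 0 at y ∈ {0}; common: {0}.
  x = 3: f ≡ 0 at y ∈ {0}; g ≡ 0 at y ∈ {3}; common: ∅.
  x = 4: f ≡ 0 at y ∈ {0}; g ≡ 0 at y ∈ {3}; common: ∅.
Collecting: common zeros = {(1, 0), (2, 0)}, so the count is 2.
Comparison with the Bézout bound: 2 ≤ 2 = deg(f)·deg(g), as expected for curves with no common component (the bound is attained).


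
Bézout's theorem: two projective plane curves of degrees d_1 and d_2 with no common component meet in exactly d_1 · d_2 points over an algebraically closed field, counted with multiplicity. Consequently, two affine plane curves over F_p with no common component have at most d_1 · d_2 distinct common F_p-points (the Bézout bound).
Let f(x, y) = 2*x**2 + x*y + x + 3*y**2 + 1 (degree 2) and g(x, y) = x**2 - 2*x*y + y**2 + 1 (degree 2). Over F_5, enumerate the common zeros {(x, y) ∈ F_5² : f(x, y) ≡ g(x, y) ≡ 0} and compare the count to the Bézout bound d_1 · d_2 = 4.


Common zeros: ∅; count = 0; Bézout bound = 4.

deg(f) = 2, deg(g) = 2, so Bézout bound = 4.
Scan x ∈ F_5. For each x, list the y ∈ F_5 with f(x, y) ≡ 0 and those with g(x, y) ≡ 0 (mod 5); the common zeros in that column are the intersection.
  x = 0: f ≡ 0 at y ∈ ∅; g ≡ 0 at y ∈ {2, 3}; common: ∅.
  x = 1: f ≡ 0 at y ∈ ∅; g ≡ 0 at y ∈ {3, 4}; common: ∅.
  x = 2: f ≡ 0 at y ∈ ∅; g ≡ 0 at y ∈ {0, 4}; common: ∅.
  x = 3: f ≡ 0 at y ∈ {2}; g ≡ 0 at y ∈ {0, 1}; common: ∅.
  x = 4: f ≡ 0 at y ∈ ∅; g ≡ 0 at y ∈ {1, 2}; common: ∅.
Collecting: common zeros = ∅, so the count is 0.
Comparison with the Bézout bound: 0 ≤ 4 = deg(f)·deg(g), as expected for curves with no common component (the affine F_5-count falls short of the bound because intersections may lie at infinity, over extension fields, or carry multiplicity).


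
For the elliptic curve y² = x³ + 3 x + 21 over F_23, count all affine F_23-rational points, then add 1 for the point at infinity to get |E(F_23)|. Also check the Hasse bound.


Affine points = {(1, 5), (1, 18), (2, 9), (2, 14), (5, 0), (6, 5), (6, 18), (9, 8), (9, 15), (10, 4), (10, 19), (13, 7), (13, 16), (14, 1), (14, 22), (16, 5), (16, 18), (20, 10), (20, 13)}; affine count = 19; |E(F_23)| = 20.

Discriminant check: Δ ∝ 4a³ + 27b² = 4·3³ + 27·21² = 4·27 + 27·441 ≡ 9 (mod 23). Nonzero ⇒ E is nonsingular.
For each x ∈ F_23, compute rhs = x³ + 3·x + 21 mod 23, then count y ∈ F_23 with y² ≡ rhs.
  x = 0: rhs = 21, matching y values: none (0 points).
  x = 1: rhs = 2, matching y values: 5, 18 (2 points).
  x = 2: rhs = 12, matching y values: 9, 14 (2 points).
  x = 3: rhs = 11, matching y values: none (0 points).
  x = 4: rhs = 5, matching y values: none (0 points).
  x = 5: rhs = 0, matching y values: 0 (1 points).
  x = 6: rhs = 2, matching y values: 5, 18 (2 points).
  x = 7: rhs = 17, matching y values: none (0 points).
  x = 8: rhs = 5, matching y values: none (0 points).
  x = 9: rhs = 18, matching y values: 8, 15 (2 points).
  x = 10: rhs = 16, matching y values: 4, 19 (2 points).
  x = 11: rhs = 5, matching y values: none (0 points).
  x = 12: rhs = 14, matching y values: none (0 points).
  x = 13: rhs = 3, matching y values: 7, 16 (2 points).
  x = 14: rhs = 1, matching y values: 1, 22 (2 points).
  x = 15: rhs = 14, matching y values: none (0 points).
  x = 16: rhs = 2, matching y values: 5, 18 (2 points).
  x = 17: rhs = 17, matching y values: none (0 points).
  x = 18: rhs = 19, matching y values: none (0 points).
  x = 19: rhs = 14, matching y values: none (0 points).
  x = 20: rhs = 8, matching y values: 10, 13 (2 points).
  x = 21: rhs = 7, matching y values: none (0 points).
  x = 22: rhs = 17, matching y values: none (0 points).
Total affine count: 19.
Full point count |E(F_23)| = 19 + 1 = 20.
Hasse bound: |20 − (23+1)| = |-4| = 4 ≤ 2√23 ≈ 9.5917 ✓.


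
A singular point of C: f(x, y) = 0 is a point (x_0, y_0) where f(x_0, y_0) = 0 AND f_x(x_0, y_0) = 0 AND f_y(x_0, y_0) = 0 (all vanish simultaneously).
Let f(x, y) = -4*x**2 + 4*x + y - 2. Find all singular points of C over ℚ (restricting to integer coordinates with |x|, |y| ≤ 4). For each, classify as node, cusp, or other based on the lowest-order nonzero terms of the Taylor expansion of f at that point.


No singular points in the scanned grid; C is smooth there.

Compute partial derivatives:
  f_x = 4 - 8*x.
  f_y = 1.
f_y = 1 is a nonzero constant, so f_y never vanishes: no point (x, y) can satisfy f = f_x = f_y = 0. In particular no (x, y) ∈ {−4, ..., 4}² is singular; the curve is smooth.


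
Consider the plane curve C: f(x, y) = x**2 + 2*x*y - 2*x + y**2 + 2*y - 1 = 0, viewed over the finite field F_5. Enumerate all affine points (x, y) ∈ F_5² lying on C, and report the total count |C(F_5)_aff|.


Affine F_5-points: {(1, 2), (1, 4), (2, 2), (3, 3), (3, 4)}; count = 5.

For each of the 25 pairs (x, y) ∈ F_5², evaluate f(x, y) mod 5. Record the zeros.
  x = 0: [0↦4, 1↦2, 2↦2, 3↦4, 4↦3]  zeros at y ∈ ∅
  x = 1: [0↦3, 1↦3, 2↦0, 3↦4, 4↦0]  zeros at y ∈ {2, 4}
  x = 2: [0↦4, 1↦1, 2↦0, 3↦1, 4↦4]  zeros at y ∈ {2}
  x = 3: [0↦2, 1↦1, 2↦2, 3↦0, 4↦0]  zeros at y ∈ {3, 4}
  x = 4: [0↦2, 1↦3, 2↦1, 3↦1, 4↦3]  zeros at y ∈ ∅
Collecting zeros: affine points = {(1, 2), (1, 4), (2, 2), (3, 3), (3, 4)}.
Total count |C(F_5)_aff| = 5.


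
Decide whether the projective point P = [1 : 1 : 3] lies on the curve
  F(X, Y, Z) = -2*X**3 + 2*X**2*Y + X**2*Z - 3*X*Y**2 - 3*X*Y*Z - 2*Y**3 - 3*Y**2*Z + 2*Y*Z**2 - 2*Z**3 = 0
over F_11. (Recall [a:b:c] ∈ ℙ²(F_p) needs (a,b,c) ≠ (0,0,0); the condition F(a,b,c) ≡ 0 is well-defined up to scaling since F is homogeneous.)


F(1,1,3) ≡ 10 (mod 11); P is NOT on the curve.

Evaluate F(1, 1, 3) term-by-term (mod 11).
  -2*X**3 ↦ -2·1·1·1 = -2
  2*X**2*Y ↦ 2·1·1·1 = 2
  X**2*Z ↦ 1·1·1·3 = 3
  -3*X*Y**2 ↦ -3·1·1·1 = -3
  -3*X*Y*Z ↦ -3·1·1·3 = -9
  -2*Y**3 ↦ -2·1·1·1 = -2
  -3*Y**2*Z ↦ -3·1·1·3 = -9
  2*Y*Z**2 ↦ 2·1·1·9 = 18
  -2*Z**3 ↦ -2·1·1·27 = -54
Sum: F(1, 1, 3) = (-2) + (2) + (3) + (-3) + (-9) + (-2) + (-9) + (18) + (-54) = -56.
Reducing mod 11: -56 ≡ 10 (mod 11).
Since F(a, b, c) ≡ 10 ≠ 0 (mod 11), P does NOT lie on the curve.


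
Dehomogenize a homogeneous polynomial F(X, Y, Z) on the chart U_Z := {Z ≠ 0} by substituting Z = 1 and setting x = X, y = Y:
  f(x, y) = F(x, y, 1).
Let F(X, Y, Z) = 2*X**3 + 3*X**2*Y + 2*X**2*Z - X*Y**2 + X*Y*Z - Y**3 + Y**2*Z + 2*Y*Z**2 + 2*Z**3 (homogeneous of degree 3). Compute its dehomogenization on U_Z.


f(x, y) = 2*x**3 + 3*x**2*y + 2*x**2 - x*y**2 + x*y - y**3 + y**2 + 2*y + 2

On U_Z we set Z = 1. Each monomial c·X^i·Y^j·Z^k in F becomes c·x^i·y^j·1^k = c·x^i·y^j.
Substituting Z = 1: F(X, Y, 1) = 2*x**3 + 3*x**2*y + 2*x**2 - x*y**2 + x*y - y**3 + y**2 + 2*y + 2.
Note: deg(f) ≤ deg(F) = 3; strict inequality happens when F is divisible by Z (lost terms).


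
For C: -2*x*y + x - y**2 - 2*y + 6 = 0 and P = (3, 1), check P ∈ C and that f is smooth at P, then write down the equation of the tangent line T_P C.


Tangent line at P: -x - 10*y + 13 = 0.

Step 1: f(3, 1) = 0, so P lies on C.
Step 2: partial derivatives
  f_x(x, y) = 1 - 2*y, f_y(x, y) = -2*x - 2*y - 2.
  f_x(P) = -1, f_y(P) = -10 (gradient nonzero, so P is smooth).
Step 3: tangent line at P: -1·(x − 3) + -10·(y − 1) = 0.
Expanding: -x - 10*y + 13 = 0.


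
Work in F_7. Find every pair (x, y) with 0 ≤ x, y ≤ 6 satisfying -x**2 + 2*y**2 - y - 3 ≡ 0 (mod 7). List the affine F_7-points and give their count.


Affine F_7-points: {(0, 5), (0, 6), (2, 0), (2, 4), (5, 0), (5, 4)}; count = 6.

For each of the 49 pairs (x, y) ∈ F_7², evaluate f(x, y) mod 7. Record the zeros.
  x = 0: [0↦4, 1↦5, 2↦3, 3↦5, 4↦4, 5↦0, 6↦0]  zeros at y ∈ {5, 6}
  x = 1: [0↦3, 1↦4, 2↦2, 3↦4, 4↦3, 5↦6, 6↦6]  zeros at y ∈ ∅
  x = 2: [0↦0, 1↦1, 2↦6, 3↦1, 4↦0, 5↦3, 6↦3]  zeros at y ∈ {0, 4}
  x = 3: [0↦2, 1↦3, 2↦1, 3↦3, 4↦2, 5↦5, 6↦5]  zeros at y ∈ ∅
  x = 4: [0↦2, 1↦3, 2↦1, 3↦3, 4↦2, 5↦5, 6↦5]  zeros at y ∈ ∅
  x = 5: [0↦0, 1↦1, 2↦6, 3↦1, 4↦0, 5↦3, 6↦3]  zeros at y ∈ {0, 4}
  x = 6: [0↦3, 1↦4, 2↦2, 3↦4, 4↦3, 5↦6, 6↦6]  zeros at y ∈ ∅
Collecting zeros: affine points = {(0, 5), (0, 6), (2, 0), (2, 4), (5, 0), (5, 4)}.
Total count |C(F_7)_aff| = 6.


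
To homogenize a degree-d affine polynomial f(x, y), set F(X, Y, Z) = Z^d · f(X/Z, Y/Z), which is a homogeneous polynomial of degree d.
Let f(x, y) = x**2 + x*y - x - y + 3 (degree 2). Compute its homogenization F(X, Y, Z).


F(X, Y, Z) = X**2 + X*Y - X*Z - Y*Z + 3*Z**2

deg(f) = 2.
Substitute x = X/Z, y = Y/Z into f, then multiply by Z^2.
  monomial 1·x^2·y^0 ↦ 1·X^2·Y^0·Z^0.
  monomial 1·x^1·y^1 ↦ 1·X^1·Y^1·Z^0.
  monomial -1·x^1·y^0 ↦ -1·X^1·Y^0·Z^1.
  monomial -1·x^0·y^1 ↦ -1·X^0·Y^1·Z^1.
  monomial 3·x^0·y^0 ↦ 3·X^0·Y^0·Z^2.
Collecting: F(X, Y, Z) = X**2 + X*Y - X*Z - Y*Z + 3*Z**2.


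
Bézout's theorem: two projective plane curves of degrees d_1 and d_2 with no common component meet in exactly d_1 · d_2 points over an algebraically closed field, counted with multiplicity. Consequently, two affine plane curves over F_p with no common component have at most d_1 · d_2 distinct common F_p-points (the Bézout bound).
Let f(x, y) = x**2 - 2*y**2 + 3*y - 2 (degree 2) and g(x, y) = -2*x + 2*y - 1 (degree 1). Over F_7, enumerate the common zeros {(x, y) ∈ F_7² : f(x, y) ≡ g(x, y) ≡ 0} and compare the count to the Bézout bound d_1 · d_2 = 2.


Common zeros: {(3, 0), (5, 2)}; count = 2; Bézout bound = 2.

deg(f) = 2, deg(g) = 1, so Bézout bound = 2.
Scan x ∈ F_7. For each x, list the y ∈ F_7 with f(x, y) ≡ 0 and those with g(x, y) ≡ 0 (mod 7); the common zeros in that column are the intersection.
  x = 0: f ≡ 0 at y ∈ {6}; g ≡ 0 at y ∈ {4}; common: ∅.
  x = 1: f ≡ 0 at y ∈ {1, 4}; g ≡ 0 at y ∈ {5}; common: ∅.
  x = 2: f ≡ 0 at y ∈ {2, 3}; g ≡ 0 at y ∈ {6}; common: ∅.
  x = 3: f ≡ 0 at y ∈ {0, 5}; g ≡ 0 at y ∈ {0}; common: {0}.
  x = 4: f ≡ 0 at y ∈ {0, 5}; g ≡ 0 at y ∈ {1}; common: ∅.
  x = 5: f ≡ 0 at y ∈ {2, 3}; g ≡ 0 at y ∈ {2}; common: {2}.
  x = 6: f ≡ 0 at y ∈ {1, 4}; g ≡ 0 at y ∈ {3}; common: ∅.
Collecting: common zeros = {(3, 0), (5, 2)}, so the count is 2.
Comparison with the Bézout bound: 2 ≤ 2 = deg(f)·deg(g), as expected for curves with no common component (the bound is attained).


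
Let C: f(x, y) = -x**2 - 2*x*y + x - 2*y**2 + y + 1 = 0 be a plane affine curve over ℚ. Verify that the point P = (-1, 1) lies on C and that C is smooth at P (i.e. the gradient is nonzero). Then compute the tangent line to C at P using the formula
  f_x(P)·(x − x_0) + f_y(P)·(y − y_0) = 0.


Tangent line at P: x - y + 2 = 0.

Step 1: f(-1, 1) = 0, so P lies on C.
Step 2: partial derivatives
  f_x(x, y) = -2*x - 2*y + 1, f_y(x, y) = -2*x - 4*y + 1.
  f_x(P) = 1, f_y(P) = -1 (gradient nonzero, so P is smooth).
Step 3: tangent line at P: 1·(x − -1) + -1·(y − 1) = 0.
Expanding: x - y + 2 = 0.


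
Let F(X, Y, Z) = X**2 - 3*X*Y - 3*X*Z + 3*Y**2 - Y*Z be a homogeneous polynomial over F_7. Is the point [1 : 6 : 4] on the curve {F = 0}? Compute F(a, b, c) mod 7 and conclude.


F(1,6,4) ≡ 6 (mod 7); P is NOT on the curve.

Evaluate F(1, 6, 4) term-by-term (mod 7).
  X**2 ↦ 1·1·1·1 = 1
  -3*X*Y ↦ -3·1·6·1 = -18
  -3*X*Z ↦ -3·1·1·4 = -12
  3*Y**2 ↦ 3·1·36·1 = 108
  -Y*Z ↦ -1·1·6·4 = -24
Sum: F(1, 6, 4) = (1) + (-18) + (-12) + (108) + (-24) = 55.
Reducing mod 7: 55 ≡ 6 (mod 7).
Since F(a, b, c) ≡ 6 ≠ 0 (mod 7), P does NOT lie on the curve.


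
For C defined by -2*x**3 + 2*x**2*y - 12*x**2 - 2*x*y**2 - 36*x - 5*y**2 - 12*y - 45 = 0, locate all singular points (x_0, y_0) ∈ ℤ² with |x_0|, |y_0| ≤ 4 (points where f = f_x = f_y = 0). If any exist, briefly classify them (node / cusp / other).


Singular points: {(-3, -3)}; classification: cusp.

Compute partial derivatives:
  f_x = -6*x**2 + 4*x*y - 24*x - 2*y**2 - 36.
  f_y = 2*x**2 - 4*x*y - 10*y - 12.
Scan x_0 ∈ {−4, ..., 4}. For each x_0, f_y(x_0, y) is a polynomial in y; find its integer roots y ∈ {−4, ..., 4}, then test f_x and f at those candidates.
  x = -4: f_y(-4, y) = 6*y + 20; no integer root y with |y| ≤ 4.
  x = -3: f_y(-3, y) = 2*y + 6; vanishes at y ∈ {-3}. (-3, -3): f_x = 0, f = 0 — SINGULAR.
  x = -2: f_y(-2, y) = -2*y - 4; vanishes at y ∈ {-2}. (-2, -2): f_x = -4 ≠ 0.
  x = -1: f_y(-1, y) = -6*y - 10; no integer root y with |y| ≤ 4.
  x = 0: f_y(0, y) = -10*y - 12; no integer root y with |y| ≤ 4.
  x = 1: f_y(1, y) = -14*y - 10; no integer root y with |y| ≤ 4.
  x = 2: f_y(2, y) = -18*y - 4; no integer root y with |y| ≤ 4.
  x = 3: f_y(3, y) = 6 - 22*y; no integer root y with |y| ≤ 4.
  x = 4: f_y(4, y) = 20 - 26*y; no integer root y with |y| ≤ 4.
Only singular point on the grid: (-3, -3).
Classify: substitute x = -3 + u, y = -3 + v and expand: f = -2*u**3 + 2*u**2*v - 2*u*v**2 + v**2.
No constant or linear terms (consistent with a singular point). Quadratic part: v**2. Cubic part: -2*u**3 + 2*u**2*v - 2*u*v**2.
The quadratic part v**2 is a perfect square, so there is a single (double) tangent line v = 0, i.e. y = -3. Restricting the cubic part to that line (v = 0) leaves -2*u**3 ≠ 0, so f is not divisible by v and the branch is v² ≈ 2*u**3 to lowest order — this is a cusp.
Classification: cusp.


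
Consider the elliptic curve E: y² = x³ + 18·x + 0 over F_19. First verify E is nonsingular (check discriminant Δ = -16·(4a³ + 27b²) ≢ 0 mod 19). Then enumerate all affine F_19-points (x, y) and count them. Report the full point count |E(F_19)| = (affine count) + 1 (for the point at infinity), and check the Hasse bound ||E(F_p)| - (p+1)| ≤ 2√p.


Affine points = {(0, 0), (1, 0), (2, 5), (2, 14), (3, 9), (3, 10), (5, 5), (5, 14), (6, 1), (6, 18), (9, 6), (9, 13), (11, 3), (11, 16), (12, 5), (12, 14), (15, 4), (15, 15), (18, 0)}; affine count = 19; |E(F_19)| = 20.

Discriminant check: Δ ∝ 4a³ + 27b² = 4·18³ + 27·0² = 4·5832 + 27·0 ≡ 15 (mod 19). Nonzero ⇒ E is nonsingular.
For each x ∈ F_19, compute rhs = x³ + 18·x + 0 mod 19, then count y ∈ F_19 with y² ≡ rhs.
  x = 0: rhs = 0, matching y values: 0 (1 points).
  x = 1: rhs = 0, matching y values: 0 (1 points).
  x = 2: rhs = 6, matching y values: 5, 14 (2 points).
  x = 3: rhs = 5, matching y values: 9, 10 (2 points).
  x = 4: rhs = 3, matching y values: none (0 points).
  x = 5: rhs = 6, matching y values: 5, 14 (2 points).
  x = 6: rhs = 1, matching y values: 1, 18 (2 points).
  x = 7: rhs = 13, matching y values: none (0 points).
  x = 8: rhs = 10, matching y values: none (0 points).
  x = 9: rhs = 17, matching y values: 6, 13 (2 points).
  x = 10: rhs = 2, matching y values: none (0 points).
  x = 11: rhs = 9, matching y values: 3, 16 (2 points).
  x = 12: rhs = 6, matching y values: 5, 14 (2 points).
  x = 13: rhs = 18, matching y values: none (0 points).
  x = 14: rhs = 13, matching y values: none (0 points).
  x = 15: rhs = 16, matching y values: 4, 15 (2 points).
  x = 16: rhs = 14, matching y values: none (0 points).
  x = 17: rhs = 13, matching y values: none (0 points).
  x = 18: rhs = 0, matching y values: 0 (1 points).
Total affine count: 19.
Full point count |E(F_19)| = 19 + 1 = 20.
Hasse bound: |20 − (19+1)| = |0| = 0 ≤ 2√19 ≈ 8.7178 ✓.


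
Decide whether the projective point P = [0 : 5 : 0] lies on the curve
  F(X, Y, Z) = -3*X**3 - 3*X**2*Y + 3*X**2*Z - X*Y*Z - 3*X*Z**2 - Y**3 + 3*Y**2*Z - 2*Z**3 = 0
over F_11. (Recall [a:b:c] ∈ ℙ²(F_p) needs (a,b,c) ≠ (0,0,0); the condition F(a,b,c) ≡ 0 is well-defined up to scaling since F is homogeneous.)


F(0,5,0) ≡ 7 (mod 11); P is NOT on the curve.

Evaluate F(0, 5, 0) term-by-term (mod 11).
  -3*X**3 ↦ -3·0·1·1 = 0
  -3*X**2*Y ↦ -3·0·5·1 = 0
  3*X**2*Z ↦ 3·0·1·0 = 0
  -X*Y*Z ↦ -1·0·5·0 = 0
  -3*X*Z**2 ↦ -3·0·1·0 = 0
  -Y**3 ↦ -1·1·125·1 = -125
  3*Y**2*Z ↦ 3·1·25·0 = 0
  -2*Z**3 ↦ -2·1·1·0 = 0
Sum: F(0, 5, 0) = (0) + (0) + (0) + (0) + (0) + (-125) + (0) + (0) = -125.
Reducing mod 11: -125 ≡ 7 (mod 11).
Since F(a, b, c) ≡ 7 ≠ 0 (mod 11), P does NOT lie on the curve.


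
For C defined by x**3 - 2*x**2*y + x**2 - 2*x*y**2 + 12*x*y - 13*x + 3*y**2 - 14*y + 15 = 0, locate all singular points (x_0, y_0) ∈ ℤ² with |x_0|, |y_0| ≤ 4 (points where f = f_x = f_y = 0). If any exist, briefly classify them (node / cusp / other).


Singular points: {(1, 2)}; classification: cusp.

Compute partial derivatives:
  f_x = 3*x**2 - 4*x*y + 2*x - 2*y**2 + 12*y - 13.
  f_y = -2*x**2 - 4*x*y + 12*x + 6*y - 14.
Scan x_0 ∈ {−4, ..., 4}. For each x_0, f_y(x_0, y) is a polynomial in y; find its integer roots y ∈ {−4, ..., 4}, then test f_x and f at those candidates.
  x = -4: f_y(-4, y) = 22*y - 94; no integer root y with |y| ≤ 4.
  x = -3: f_y(-3, y) = 18*y - 68; no integer root y with |y| ≤ 4.
  x = -2: f_y(-2, y) = 14*y - 46; no integer root y with |y| ≤ 4.
  x = -1: f_y(-1, y) = 10*y - 28; no integer root y with |y| ≤ 4.
  x = 0: f_y(0, y) = 6*y - 14; no integer root y with |y| ≤ 4.
  x = 1: f_y(1, y) = 2*y - 4; vanishes at y ∈ {2}. (1, 2): f_x = 0, f = 0 — SINGULAR.
  x = 2: f_y(2, y) = 2 - 2*y; vanishes at y ∈ {1}. (2, 1): f_x = 5 ≠ 0.
  x = 3: f_y(3, y) = 4 - 6*y; no integer root y with |y| ≤ 4.
  x = 4: f_y(4, y) = 2 - 10*y; no integer root y with |y| ≤ 4.
Only singular point on the grid: (1, 2).
Classify: substitute x = 1 + u, y = 2 + v and expand: f = u**3 - 2*u**2*v - 2*u*v**2 + v**2.
No constant or linear terms (consistent with a singular point). Quadratic part: v**2. Cubic part: u**3 - 2*u**2*v - 2*u*v**2.
The quadratic part v**2 is a perfect square, so there is a single (double) tangent line v = 0, i.e. y = 2. Restricting the cubic part to that line (v = 0) leaves u**3 ≠ 0, so f is not divisible by v and the branch is v² ≈ -u**3 to lowest order — this is a cusp.
Classification: cusp.


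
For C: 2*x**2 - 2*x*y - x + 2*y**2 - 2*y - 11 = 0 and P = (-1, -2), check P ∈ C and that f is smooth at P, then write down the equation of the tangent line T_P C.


Tangent line at P: -x - 8*y - 17 = 0.

Step 1: f(-1, -2) = 0, so P lies on C.
Step 2: partial derivatives
  f_x(x, y) = 4*x - 2*y - 1, f_y(x, y) = -2*x + 4*y - 2.
  f_x(P) = -1, f_y(P) = -8 (gradient nonzero, so P is smooth).
Step 3: tangent line at P: -1·(x − -1) + -8·(y − -2) = 0.
Expanding: -x - 8*y - 17 = 0.


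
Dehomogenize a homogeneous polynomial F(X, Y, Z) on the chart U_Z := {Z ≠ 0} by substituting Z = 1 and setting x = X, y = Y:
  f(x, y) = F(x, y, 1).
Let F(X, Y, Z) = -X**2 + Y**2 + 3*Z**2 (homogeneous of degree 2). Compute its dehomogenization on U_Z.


f(x, y) = -x**2 + y**2 + 3

On U_Z we set Z = 1. Each monomial c·X^i·Y^j·Z^k in F becomes c·x^i·y^j·1^k = c·x^i·y^j.
Substituting Z = 1: F(X, Y, 1) = -x**2 + y**2 + 3.
Note: deg(f) ≤ deg(F) = 2; strict inequality happens when F is divisible by Z (lost terms).


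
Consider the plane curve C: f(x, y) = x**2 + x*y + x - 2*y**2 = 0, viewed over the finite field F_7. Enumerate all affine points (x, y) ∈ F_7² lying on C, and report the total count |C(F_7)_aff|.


Affine F_7-points: {(0, 0), (3, 6), (4, 3), (4, 6), (6, 0), (6, 3)}; count = 6.

For each of the 49 pairs (x, y) ∈ F_7², evaluate f(x, y) mod 7. Record the zeros.
  x = 0: [0↦0, 1↦5, 2↦6, 3↦3, 4↦3, 5↦6, 6↦5]  zeros at y ∈ {0}
  x = 1: [0↦2, 1↦1, 2↦3, 3↦1, 4↦2, 5↦6, 6↦6]  zeros at y ∈ ∅
  x = 2: [0↦6, 1↦6, 2↦2, 3↦1, 4↦3, 5↦1, 6↦2]  zeros at y ∈ ∅
  x = 3: [0↦5, 1↦6, 2↦3, 3↦3, 4↦6, 5↦5, 6↦0]  zeros at y ∈ {6}
  x = 4: [0↦6, 1↦1, 2↦6, 3↦0, 4↦4, 5↦4, 6↦0]  zeros at y ∈ {3, 6}
  x = 5: [0↦2, 1↦5, 2↦4, 3↦6, 4↦4, 5↦5, 6↦2]  zeros at y ∈ ∅
  x = 6: [0↦0, 1↦4, 2↦4, 3↦0, 4↦6, 5↦1, 6↦6]  zeros at y ∈ {0, 3}
Collecting zeros: affine points = {(0, 0), (3, 6), (4, 3), (4, 6), (6, 0), (6, 3)}.
Total count |C(F_7)_aff| = 6.


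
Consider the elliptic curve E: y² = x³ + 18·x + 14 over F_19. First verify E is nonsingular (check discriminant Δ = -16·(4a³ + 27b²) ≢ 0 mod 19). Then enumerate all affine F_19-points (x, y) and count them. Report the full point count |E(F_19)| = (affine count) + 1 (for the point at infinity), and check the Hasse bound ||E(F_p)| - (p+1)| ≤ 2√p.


Affine points = {(2, 1), (2, 18), (3, 0), (4, 6), (4, 13), (5, 1), (5, 18), (8, 9), (8, 10), (10, 4), (10, 15), (11, 2), (11, 17), (12, 1), (12, 18), (15, 7), (15, 12), (16, 3), (16, 16)}; affine count = 19; |E(F_19)| = 20.

Discriminant check: Δ ∝ 4a³ + 27b² = 4·18³ + 27·14² = 4·5832 + 27·196 ≡ 6 (mod 19). Nonzero ⇒ E is nonsingular.
For each x ∈ F_19, compute rhs = x³ + 18·x + 14 mod 19, then count y ∈ F_19 with y² ≡ rhs.
  x = 0: rhs = 14, matching y values: none (0 points).
  x = 1: rhs = 14, matching y values: none (0 points).
  x = 2: rhs = 1, matching y values: 1, 18 (2 points).
  x = 3: rhs = 0, matching y values: 0 (1 points).
  x = 4: rhs = 17, matching y values: 6, 13 (2 points).
  x = 5: rhs = 1, matching y values: 1, 18 (2 points).
  x = 6: rhs = 15, matching y values: none (0 points).
  x = 7: rhs = 8, matching y values: none (0 points).
  x = 8: rhs = 5, matching y values: 9, 10 (2 points).
  x = 9: rhs = 12, matching y values: none (0 points).
  x = 10: rhs = 16, matching y values: 4, 15 (2 points).
  x = 11: rhs = 4, matching y values: 2, 17 (2 points).
  x = 12: rhs = 1, matching y values: 1, 18 (2 points).
  x = 13: rhs = 13, matching y values: none (0 points).
  x = 14: rhs = 8, matching y values: none (0 points).
  x = 15: rhs = 11, matching y values: 7, 12 (2 points).
  x = 16: rhs = 9, matching y values: 3, 16 (2 points).
  x = 17: rhs = 8, matching y values: none (0 points).
  x = 18: rhs = 14, matching y values: none (0 points).
Total affine count: 19.
Full point count |E(F_19)| = 19 + 1 = 20.
Hasse bound: |20 − (19+1)| = |0| = 0 ≤ 2√19 ≈ 8.7178 ✓.


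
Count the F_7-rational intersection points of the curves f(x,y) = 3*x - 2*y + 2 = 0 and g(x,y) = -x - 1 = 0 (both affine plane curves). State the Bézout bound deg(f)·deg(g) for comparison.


Common zeros: {(6, 3)}; count = 1; Bézout bound = 1.

deg(f) = 1, deg(g) = 1, so Bézout bound = 1.
Scan x ∈ F_7. For each x, list the y ∈ F_7 with f(x, y) ≡ 0 and those with g(x, y) ≡ 0 (mod 7); the common zeros in that column are the intersection.
  x = 0: f ≡ 0 at y ∈ {1}; g ≡ 0 at y ∈ ∅; common: ∅.
  x = 1: f ≡ 0 at y ∈ {6}; g ≡ 0 at y ∈ ∅; common: ∅.
  x = 2: f ≡ 0 at y ∈ {4}; g ≡ 0 at y ∈ ∅; common: ∅.
  x = 3: f ≡ 0 at y ∈ {2}; g ≡ 0 at y ∈ ∅; common: ∅.
  x = 4: f ≡ 0 at y ∈ {0}; g ≡ 0 at y ∈ ∅; common: ∅.
  x = 5: f ≡ 0 at y ∈ {5}; g ≡ 0 at y ∈ ∅; common: ∅.
  x = 6: f ≡ 0 at y ∈ {3}; g ≡ 0 at y ∈ {0, 1, 2, 3, 4, 5, 6}; common: {3}.
Collecting: common zeros = {(6, 3)}, so the count is 1.
Comparison with the Bézout bound: 1 ≤ 1 = deg(f)·deg(g), as expected for curves with no common component (the bound is attained).


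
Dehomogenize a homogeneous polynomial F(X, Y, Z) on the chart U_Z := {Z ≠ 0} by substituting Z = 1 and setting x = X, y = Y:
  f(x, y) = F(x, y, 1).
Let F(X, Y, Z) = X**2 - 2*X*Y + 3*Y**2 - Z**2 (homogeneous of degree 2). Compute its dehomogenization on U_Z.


f(x, y) = x**2 - 2*x*y + 3*y**2 - 1

On U_Z we set Z = 1. Each monomial c·X^i·Y^j·Z^k in F becomes c·x^i·y^j·1^k = c·x^i·y^j.
Substituting Z = 1: F(X, Y, 1) = x**2 - 2*x*y + 3*y**2 - 1.
Note: deg(f) ≤ deg(F) = 2; strict inequality happens when F is divisible by Z (lost terms).


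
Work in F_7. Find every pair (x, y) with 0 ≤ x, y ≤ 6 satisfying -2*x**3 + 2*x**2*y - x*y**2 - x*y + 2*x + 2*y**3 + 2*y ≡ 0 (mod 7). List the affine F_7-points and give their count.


Affine F_7-points: {(0, 0), (1, 0), (3, 6), (5, 1), (5, 6), (6, 0)}; count = 6.

For each of the 49 pairs (x, y) ∈ F_7², evaluate f(x, y) mod 7. Record the zeros.
  x = 0: [0↦0, 1↦4, 2↦6, 3↦4, 4↦3, 5↦1, 6↦3]  zeros at y ∈ {0}
  x = 1: [0↦0, 1↦4, 2↦4, 3↦5, 4↦5, 5↦2, 6↦1]  zeros at y ∈ {0}
  x = 2: [0↦2, 1↦3, 2↦5, 3↦6, 4↦4, 5↦4, 6↦4]  zeros at y ∈ ∅
  x = 3: [0↦1, 1↦3, 2↦4, 3↦2, 4↦2, 5↦2, 6↦0]  zeros at y ∈ {6}
  x = 4: [0↦6, 1↦6, 2↦3, 3↦2, 4↦1, 5↦5, 6↦5]  zeros at y ∈ ∅
  x = 5: [0↦5, 1↦0, 2↦4, 3↦1, 4↦3, 5↦1, 6↦0]  zeros at y ∈ {1, 6}
  x = 6: [0↦0, 1↦1, 2↦2, 3↦1, 4↦3, 5↦6, 6↦1]  zeros at y ∈ {0}
Collecting zeros: affine points = {(0, 0), (1, 0), (3, 6), (5, 1), (5, 6), (6, 0)}.
Total count |C(F_7)_aff| = 6.


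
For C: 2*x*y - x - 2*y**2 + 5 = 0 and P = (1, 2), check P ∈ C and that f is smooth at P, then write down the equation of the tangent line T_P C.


Tangent line at P: 3*x - 6*y + 9 = 0.

Step 1: f(1, 2) = 0, so P lies on C.
Step 2: partial derivatives
  f_x(x, y) = 2*y - 1, f_y(x, y) = 2*x - 4*y.
  f_x(P) = 3, f_y(P) = -6 (gradient nonzero, so P is smooth).
Step 3: tangent line at P: 3·(x − 1) + -6·(y − 2) = 0.
Expanding: 3*x - 6*y + 9 = 0.


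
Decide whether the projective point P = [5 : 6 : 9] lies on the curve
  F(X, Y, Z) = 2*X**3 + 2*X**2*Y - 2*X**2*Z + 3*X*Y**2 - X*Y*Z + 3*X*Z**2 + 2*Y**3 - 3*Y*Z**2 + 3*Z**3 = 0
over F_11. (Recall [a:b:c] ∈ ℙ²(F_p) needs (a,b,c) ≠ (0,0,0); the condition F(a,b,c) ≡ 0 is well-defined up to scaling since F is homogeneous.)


F(5,6,9) ≡ 7 (mod 11); P is NOT on the curve.

Evaluate F(5, 6, 9) term-by-term (mod 11).
  2*X**3 ↦ 2·125·1·1 = 250
  2*X**2*Y ↦ 2·25·6·1 = 300
  -2*X**2*Z ↦ -2·25·1·9 = -450
  3*X*Y**2 ↦ 3·5·36·1 = 540
  -X*Y*Z ↦ -1·5·6·9 = -270
  3*X*Z**2 ↦ 3·5·1·81 = 1215
  2*Y**3 ↦ 2·1·216·1 = 432
  -3*Y*Z**2 ↦ -3·1·6·81 = -1458
  3*Z**3 ↦ 3·1·1·729 = 2187
Sum: F(5, 6, 9) = (250) + (300) + (-450) + (540) + (-270) + (1215) + (432) + (-1458) + (2187) = 2746.
Reducing mod 11: 2746 ≡ 7 (mod 11).
Since F(a, b, c) ≡ 7 ≠ 0 (mod 11), P does NOT lie on the curve.
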